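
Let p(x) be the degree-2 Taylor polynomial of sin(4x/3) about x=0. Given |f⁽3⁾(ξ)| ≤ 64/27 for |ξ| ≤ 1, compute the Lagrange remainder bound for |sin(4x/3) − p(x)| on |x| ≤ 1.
32/81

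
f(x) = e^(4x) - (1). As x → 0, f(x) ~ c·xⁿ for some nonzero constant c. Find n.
1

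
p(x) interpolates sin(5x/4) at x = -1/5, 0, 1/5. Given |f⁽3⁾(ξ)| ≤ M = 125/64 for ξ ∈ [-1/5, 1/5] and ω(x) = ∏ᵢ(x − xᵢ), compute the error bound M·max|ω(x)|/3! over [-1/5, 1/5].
sqrt(3)/1728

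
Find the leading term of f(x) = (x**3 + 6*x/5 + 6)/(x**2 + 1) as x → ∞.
x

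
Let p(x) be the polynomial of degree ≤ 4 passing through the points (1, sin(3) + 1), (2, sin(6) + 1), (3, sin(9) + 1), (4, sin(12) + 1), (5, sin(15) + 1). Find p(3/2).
35*sin(6)/32 - 35*sin(9)/64 + 7*sin(12)/32 - 5*sin(15)/128 + 35*sin(3)/128 + 1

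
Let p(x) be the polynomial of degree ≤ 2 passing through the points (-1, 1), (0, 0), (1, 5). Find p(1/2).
7/4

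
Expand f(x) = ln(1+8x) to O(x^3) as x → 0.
8*x - 32*x**2 + O(x**3)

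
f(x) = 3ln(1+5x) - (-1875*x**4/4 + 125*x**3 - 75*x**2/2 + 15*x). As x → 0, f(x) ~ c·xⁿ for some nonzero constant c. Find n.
5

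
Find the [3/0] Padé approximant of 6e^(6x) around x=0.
216*x**3 + 108*x**2 + 36*x + 6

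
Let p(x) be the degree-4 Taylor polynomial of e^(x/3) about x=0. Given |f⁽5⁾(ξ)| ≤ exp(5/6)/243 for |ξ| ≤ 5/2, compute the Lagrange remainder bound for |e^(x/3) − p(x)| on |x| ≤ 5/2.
625*exp(5/6)/186624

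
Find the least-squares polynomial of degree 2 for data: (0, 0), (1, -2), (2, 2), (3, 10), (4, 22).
-8/35 + (-124/35)x + (16/7)x²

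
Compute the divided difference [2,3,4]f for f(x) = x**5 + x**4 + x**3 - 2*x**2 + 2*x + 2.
347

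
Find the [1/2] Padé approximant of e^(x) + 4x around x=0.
(103*x/21 + 1)/(-x**2/42 - 2*x/21 + 1)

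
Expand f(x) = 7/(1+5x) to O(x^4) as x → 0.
7 - 35*x + 175*x**2 - 875*x**3 + O(x**4)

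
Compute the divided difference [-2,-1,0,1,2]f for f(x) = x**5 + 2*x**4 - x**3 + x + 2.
2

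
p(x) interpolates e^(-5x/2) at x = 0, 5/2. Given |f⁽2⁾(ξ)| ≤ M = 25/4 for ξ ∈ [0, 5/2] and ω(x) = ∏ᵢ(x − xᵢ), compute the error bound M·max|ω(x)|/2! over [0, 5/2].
625/128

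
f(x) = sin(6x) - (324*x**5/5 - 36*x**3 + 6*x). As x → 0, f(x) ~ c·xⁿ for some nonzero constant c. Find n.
7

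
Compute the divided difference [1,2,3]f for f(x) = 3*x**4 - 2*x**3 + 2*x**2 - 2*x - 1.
65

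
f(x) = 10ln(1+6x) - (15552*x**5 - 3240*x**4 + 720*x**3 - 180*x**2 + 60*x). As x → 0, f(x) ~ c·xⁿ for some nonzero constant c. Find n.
6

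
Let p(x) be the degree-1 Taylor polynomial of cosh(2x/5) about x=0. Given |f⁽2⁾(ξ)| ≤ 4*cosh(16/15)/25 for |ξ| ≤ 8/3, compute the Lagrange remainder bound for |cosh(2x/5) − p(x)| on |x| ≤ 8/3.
128*cosh(16/15)/225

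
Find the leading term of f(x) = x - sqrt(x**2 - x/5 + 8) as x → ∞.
1/10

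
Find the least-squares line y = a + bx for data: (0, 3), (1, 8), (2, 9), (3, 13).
a = 18/5, b = 31/10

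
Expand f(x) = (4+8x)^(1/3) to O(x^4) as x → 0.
2**(2/3) + 2*2**(2/3)*x/3 - 4*2**(2/3)*x**2/9 + 40*2**(2/3)*x**3/81 + O(x**4)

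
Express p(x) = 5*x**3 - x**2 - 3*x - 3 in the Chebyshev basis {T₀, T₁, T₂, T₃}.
(-7/2)T₀ + (3/4)T₁ + (-1/2)T₂ + (5/4)T₃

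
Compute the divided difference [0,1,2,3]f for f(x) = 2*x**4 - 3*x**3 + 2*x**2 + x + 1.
9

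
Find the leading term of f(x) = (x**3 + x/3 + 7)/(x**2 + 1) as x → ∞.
x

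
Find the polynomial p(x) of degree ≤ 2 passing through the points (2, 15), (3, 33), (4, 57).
3*x**2 + 3*x - 3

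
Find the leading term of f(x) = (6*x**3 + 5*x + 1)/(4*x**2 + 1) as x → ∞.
3*x/2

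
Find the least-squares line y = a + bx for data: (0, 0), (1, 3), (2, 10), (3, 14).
a = -3/5, b = 49/10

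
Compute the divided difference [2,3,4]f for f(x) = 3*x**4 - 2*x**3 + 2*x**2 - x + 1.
149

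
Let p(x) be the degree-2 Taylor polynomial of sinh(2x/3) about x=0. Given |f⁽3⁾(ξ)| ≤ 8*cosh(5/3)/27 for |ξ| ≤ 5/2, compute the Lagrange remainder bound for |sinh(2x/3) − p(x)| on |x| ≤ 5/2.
125*cosh(5/3)/162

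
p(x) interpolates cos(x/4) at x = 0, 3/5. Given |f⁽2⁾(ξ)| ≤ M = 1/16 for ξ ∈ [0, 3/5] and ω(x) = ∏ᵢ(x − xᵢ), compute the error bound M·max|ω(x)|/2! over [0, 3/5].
9/3200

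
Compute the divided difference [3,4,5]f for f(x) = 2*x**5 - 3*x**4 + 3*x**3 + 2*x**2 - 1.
1067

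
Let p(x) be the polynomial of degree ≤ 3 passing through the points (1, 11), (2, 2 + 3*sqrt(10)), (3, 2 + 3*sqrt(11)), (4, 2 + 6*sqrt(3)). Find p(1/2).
-105*sqrt(10)/16 - 15*sqrt(3)/8 + 63*sqrt(11)/16 + 347/16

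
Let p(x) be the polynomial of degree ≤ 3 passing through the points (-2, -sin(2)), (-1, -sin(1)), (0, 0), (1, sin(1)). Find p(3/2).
5*sin(2)/16 + 7*sin(1)/8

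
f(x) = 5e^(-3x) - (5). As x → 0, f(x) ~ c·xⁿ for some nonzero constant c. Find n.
1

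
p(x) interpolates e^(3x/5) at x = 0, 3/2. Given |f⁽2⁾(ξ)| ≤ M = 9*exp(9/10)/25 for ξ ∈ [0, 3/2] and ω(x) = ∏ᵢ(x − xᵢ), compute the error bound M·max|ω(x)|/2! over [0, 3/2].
81*exp(9/10)/800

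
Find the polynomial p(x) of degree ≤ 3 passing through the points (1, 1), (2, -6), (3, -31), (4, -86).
-2*x**3 + 3*x**2 - 2*x + 2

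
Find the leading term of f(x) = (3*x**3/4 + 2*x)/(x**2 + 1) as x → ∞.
3*x/4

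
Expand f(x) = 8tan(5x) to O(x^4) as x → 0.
40*x + 1000*x**3/3 + O(x**4)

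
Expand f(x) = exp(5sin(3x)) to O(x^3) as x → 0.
1 + 15*x + 225*x**2/2 + O(x**3)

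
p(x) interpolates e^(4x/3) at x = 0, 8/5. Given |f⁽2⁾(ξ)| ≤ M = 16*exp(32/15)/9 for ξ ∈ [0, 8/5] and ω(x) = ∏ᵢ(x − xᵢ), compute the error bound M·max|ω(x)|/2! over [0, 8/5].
128*exp(32/15)/225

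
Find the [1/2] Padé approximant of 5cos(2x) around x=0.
5/(2*x**2 + 1)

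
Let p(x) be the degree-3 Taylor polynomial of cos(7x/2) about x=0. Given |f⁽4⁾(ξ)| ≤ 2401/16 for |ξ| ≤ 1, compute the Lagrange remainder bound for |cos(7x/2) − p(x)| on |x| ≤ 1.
2401/384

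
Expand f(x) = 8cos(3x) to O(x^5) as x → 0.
8 - 36*x**2 + 27*x**4 + O(x**5)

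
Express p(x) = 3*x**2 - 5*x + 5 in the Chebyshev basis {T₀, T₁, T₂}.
(13/2)T₀ + (-5)T₁ + (3/2)T₂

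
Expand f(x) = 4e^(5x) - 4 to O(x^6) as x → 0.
20*x + 50*x**2 + 250*x**3/3 + 625*x**4/6 + 625*x**5/6 + O(x**6)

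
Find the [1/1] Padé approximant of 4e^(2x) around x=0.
(4*x + 4)/(1 - x)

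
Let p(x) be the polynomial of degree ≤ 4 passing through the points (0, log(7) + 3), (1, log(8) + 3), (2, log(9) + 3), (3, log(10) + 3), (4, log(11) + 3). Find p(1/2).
log(8*11**(123/128)*sqrt(2)*3**(29/32)*5**(7/32)*7**(35/128)/99) + 3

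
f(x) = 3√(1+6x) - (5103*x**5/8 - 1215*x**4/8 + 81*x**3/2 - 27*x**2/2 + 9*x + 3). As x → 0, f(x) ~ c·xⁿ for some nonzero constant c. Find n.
6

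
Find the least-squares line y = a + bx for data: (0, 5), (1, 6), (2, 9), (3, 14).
a = 4, b = 3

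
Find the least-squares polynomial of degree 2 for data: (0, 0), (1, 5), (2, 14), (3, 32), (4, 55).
8/35 + (59/70)x + (45/14)x²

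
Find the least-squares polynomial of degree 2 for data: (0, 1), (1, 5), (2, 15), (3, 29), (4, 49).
33/35 + (12/7)x + (18/7)x²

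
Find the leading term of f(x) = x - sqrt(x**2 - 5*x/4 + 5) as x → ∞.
5/8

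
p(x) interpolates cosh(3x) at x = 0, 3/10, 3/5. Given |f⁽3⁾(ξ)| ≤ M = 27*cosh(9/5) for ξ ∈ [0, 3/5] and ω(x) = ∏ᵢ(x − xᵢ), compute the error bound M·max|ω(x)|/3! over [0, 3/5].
27*sqrt(3)*cosh(9/5)/1000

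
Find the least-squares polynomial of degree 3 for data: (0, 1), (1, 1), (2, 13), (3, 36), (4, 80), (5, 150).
13/18 + (-967/756)x + (401/252)x² + (25/27)x³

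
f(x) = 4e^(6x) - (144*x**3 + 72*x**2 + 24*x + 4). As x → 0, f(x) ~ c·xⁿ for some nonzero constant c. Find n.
4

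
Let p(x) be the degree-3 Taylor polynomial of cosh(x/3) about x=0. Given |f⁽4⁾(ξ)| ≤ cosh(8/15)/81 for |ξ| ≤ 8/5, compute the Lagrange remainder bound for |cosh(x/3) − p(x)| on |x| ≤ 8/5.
512*cosh(8/15)/151875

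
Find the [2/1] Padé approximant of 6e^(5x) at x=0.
(25*x**2 + 20*x + 6)/(1 - 5*x/3)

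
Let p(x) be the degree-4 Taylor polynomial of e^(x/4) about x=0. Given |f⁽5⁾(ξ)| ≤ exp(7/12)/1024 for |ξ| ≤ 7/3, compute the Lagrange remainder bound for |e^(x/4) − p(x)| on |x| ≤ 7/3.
16807*exp(7/12)/29859840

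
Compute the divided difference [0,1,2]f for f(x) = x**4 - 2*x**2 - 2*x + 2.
5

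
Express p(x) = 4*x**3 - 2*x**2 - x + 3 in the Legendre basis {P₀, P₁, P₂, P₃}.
(7/3)P₀ + (7/5)P₁ + (-4/3)P₂ + (8/5)P₃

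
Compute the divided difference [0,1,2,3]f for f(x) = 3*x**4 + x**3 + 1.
19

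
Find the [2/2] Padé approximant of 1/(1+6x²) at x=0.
1/(6*x**2 + 1)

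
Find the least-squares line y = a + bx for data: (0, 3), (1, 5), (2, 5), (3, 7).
a = 16/5, b = 6/5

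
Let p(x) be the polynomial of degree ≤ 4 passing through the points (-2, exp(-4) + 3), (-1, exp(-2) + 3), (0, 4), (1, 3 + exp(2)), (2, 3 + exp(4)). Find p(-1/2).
(-5 + 60*exp(2) + (-20*exp(2) + 3*exp(4) + 474)*exp(4))*exp(-4)/128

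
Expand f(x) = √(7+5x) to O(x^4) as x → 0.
sqrt(7) + 5*sqrt(7)*x/14 - 25*sqrt(7)*x**2/392 + 125*sqrt(7)*x**3/5488 + O(x**4)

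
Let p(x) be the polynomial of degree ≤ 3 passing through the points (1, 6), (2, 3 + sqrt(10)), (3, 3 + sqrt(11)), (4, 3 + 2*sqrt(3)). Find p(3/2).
-5*sqrt(11)/16 + sqrt(3)/8 + 15*sqrt(10)/16 + 63/16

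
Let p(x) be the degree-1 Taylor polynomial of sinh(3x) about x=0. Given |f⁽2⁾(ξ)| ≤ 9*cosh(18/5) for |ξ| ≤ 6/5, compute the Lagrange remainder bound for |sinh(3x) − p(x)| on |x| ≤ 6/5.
162*cosh(18/5)/25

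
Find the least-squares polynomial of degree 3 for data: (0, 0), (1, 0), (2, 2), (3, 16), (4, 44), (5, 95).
2/21 + (-29/126)x + (-109/84)x² + (37/36)x³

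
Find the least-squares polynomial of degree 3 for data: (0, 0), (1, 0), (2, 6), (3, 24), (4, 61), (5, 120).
11/126 + (-185/108)x + (59/126)x² + (101/108)x³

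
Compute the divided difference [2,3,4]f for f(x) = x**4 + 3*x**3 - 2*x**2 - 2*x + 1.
80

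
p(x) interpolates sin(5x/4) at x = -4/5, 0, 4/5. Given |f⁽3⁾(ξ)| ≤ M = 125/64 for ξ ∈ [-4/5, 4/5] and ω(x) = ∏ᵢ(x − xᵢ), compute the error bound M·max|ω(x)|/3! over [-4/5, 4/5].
sqrt(3)/27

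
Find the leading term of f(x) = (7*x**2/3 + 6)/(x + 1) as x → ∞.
7*x/3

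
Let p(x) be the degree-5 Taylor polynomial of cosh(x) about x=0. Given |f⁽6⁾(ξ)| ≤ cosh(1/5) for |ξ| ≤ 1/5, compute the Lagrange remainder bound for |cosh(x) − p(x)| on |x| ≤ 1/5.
cosh(1/5)/11250000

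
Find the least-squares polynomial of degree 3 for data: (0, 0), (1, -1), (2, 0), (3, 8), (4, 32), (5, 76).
(19/42)x + (-69/28)x² + (13/12)x³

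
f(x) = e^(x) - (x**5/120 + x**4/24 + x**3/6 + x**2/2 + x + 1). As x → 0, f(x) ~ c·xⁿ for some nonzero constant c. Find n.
6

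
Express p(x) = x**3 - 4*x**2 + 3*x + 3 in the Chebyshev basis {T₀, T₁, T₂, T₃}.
T₀ + (15/4)T₁ + (-2)T₂ + (1/4)T₃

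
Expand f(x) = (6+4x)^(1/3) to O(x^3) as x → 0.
6**(1/3) + 2*6**(1/3)*x/9 - 4*6**(1/3)*x**2/81 + O(x**3)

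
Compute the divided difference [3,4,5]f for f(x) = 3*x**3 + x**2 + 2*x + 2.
37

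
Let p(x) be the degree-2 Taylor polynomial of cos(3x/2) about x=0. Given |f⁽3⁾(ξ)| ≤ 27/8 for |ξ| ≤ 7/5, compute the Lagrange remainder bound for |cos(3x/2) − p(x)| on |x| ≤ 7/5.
3087/2000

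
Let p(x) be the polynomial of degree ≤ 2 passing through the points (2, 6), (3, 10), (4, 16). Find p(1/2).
15/4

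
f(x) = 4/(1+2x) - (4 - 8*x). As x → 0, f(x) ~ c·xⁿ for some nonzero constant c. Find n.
2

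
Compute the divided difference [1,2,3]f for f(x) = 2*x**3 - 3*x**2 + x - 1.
9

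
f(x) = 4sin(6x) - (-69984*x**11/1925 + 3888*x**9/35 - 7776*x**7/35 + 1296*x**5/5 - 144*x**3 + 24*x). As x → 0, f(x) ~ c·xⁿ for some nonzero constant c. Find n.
13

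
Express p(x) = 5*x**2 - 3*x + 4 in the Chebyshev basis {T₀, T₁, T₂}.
(13/2)T₀ + (-3)T₁ + (5/2)T₂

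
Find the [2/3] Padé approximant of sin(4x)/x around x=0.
(4 - 112*x**2/15)/(4*x**2/5 + 1)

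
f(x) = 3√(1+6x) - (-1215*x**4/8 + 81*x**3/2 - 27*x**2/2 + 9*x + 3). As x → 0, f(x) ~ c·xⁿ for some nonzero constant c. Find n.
5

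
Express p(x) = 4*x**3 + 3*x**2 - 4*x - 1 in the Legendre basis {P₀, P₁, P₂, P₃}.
(-8/5)P₁ + (2)P₂ + (8/5)P₃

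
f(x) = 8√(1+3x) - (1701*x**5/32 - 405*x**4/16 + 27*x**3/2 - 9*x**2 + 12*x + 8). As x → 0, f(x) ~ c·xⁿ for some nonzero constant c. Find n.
6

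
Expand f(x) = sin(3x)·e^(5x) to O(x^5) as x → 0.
3*x + 15*x**2 + 33*x**3 + 40*x**4 + O(x**5)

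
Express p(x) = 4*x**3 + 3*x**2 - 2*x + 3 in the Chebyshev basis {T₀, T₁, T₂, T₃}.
(9/2)T₀ + T₁ + (3/2)T₂ + T₃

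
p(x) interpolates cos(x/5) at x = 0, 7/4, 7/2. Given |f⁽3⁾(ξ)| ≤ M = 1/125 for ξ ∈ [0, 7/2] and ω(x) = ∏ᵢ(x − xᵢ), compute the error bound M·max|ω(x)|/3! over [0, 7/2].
343*sqrt(3)/216000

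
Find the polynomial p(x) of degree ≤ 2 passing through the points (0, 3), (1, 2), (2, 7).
3*x**2 - 4*x + 3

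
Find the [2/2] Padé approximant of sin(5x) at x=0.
5*x/(25*x**2/6 + 1)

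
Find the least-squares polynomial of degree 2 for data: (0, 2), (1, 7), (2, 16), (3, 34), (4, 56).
15/7 + (17/14)x + (43/14)x²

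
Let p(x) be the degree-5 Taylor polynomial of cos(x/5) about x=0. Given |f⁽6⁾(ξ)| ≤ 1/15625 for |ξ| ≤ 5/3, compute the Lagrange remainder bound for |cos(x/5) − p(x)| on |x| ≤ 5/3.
1/524880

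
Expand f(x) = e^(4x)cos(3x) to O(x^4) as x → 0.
1 + 4*x + 7*x**2/2 - 22*x**3/3 + O(x**4)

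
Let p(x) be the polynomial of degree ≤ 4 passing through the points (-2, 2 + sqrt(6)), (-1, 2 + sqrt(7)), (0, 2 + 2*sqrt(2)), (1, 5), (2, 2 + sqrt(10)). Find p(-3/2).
-35*sqrt(2)/32 - 5*sqrt(10)/128 + 35*sqrt(6)/128 + 85/32 + 35*sqrt(7)/32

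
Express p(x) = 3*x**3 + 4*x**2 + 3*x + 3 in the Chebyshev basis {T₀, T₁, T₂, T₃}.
(5)T₀ + (21/4)T₁ + (2)T₂ + (3/4)T₃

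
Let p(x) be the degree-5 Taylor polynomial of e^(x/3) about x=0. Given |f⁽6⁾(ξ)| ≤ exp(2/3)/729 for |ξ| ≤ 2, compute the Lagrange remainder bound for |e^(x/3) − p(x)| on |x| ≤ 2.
4*exp(2/3)/32805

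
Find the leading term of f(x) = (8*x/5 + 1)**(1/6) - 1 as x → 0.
4*x/15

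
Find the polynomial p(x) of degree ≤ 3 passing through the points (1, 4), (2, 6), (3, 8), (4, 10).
2*x + 2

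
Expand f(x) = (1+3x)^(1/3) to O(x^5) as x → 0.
1 + x - x**2 + 5*x**3/3 - 10*x**4/3 + O(x**5)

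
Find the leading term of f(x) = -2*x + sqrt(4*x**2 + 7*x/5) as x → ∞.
7/20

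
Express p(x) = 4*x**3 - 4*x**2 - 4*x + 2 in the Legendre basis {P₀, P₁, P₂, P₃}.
(2/3)P₀ + (-8/5)P₁ + (-8/3)P₂ + (8/5)P₃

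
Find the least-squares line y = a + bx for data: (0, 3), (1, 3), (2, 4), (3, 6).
a = 5/2, b = 1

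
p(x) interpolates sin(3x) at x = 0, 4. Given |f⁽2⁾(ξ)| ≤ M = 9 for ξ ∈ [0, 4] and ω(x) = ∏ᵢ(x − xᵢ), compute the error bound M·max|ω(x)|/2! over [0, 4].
18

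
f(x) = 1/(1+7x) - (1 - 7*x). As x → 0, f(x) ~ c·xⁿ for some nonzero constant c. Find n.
2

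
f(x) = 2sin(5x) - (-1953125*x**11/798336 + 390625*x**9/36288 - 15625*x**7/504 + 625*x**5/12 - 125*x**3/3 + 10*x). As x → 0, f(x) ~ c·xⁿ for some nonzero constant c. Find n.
13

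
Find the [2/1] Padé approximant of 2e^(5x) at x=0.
(25*x**2/3 + 20*x/3 + 2)/(1 - 5*x/3)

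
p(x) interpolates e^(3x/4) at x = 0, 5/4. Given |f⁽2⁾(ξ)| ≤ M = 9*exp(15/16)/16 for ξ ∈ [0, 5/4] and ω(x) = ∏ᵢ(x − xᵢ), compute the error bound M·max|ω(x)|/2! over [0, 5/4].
225*exp(15/16)/2048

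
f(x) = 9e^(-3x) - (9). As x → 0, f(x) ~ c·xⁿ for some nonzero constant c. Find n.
1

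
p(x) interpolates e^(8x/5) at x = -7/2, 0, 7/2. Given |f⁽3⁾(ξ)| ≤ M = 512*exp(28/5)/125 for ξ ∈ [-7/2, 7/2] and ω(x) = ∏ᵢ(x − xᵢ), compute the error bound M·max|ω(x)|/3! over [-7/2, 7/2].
21952*sqrt(3)*exp(28/5)/3375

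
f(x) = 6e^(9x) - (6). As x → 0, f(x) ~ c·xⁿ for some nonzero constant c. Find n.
1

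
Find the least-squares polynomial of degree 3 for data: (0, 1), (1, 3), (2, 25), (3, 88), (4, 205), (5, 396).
23/21 + (-449/126)x + (185/84)x² + (103/36)x³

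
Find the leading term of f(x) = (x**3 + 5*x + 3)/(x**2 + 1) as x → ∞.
x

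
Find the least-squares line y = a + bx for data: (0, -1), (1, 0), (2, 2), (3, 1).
a = -7/10, b = 4/5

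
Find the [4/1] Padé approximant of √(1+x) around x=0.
(3*x**4/640 - x**3/40 + 9*x**2/40 + 6*x/5 + 1)/(7*x/10 + 1)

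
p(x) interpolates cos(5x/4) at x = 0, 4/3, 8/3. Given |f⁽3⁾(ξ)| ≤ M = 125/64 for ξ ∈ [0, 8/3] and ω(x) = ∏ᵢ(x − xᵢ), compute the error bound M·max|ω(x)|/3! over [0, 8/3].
125*sqrt(3)/729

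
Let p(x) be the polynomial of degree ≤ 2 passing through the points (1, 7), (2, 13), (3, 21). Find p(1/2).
19/4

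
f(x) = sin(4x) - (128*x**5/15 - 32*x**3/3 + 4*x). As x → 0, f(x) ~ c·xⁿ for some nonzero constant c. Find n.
7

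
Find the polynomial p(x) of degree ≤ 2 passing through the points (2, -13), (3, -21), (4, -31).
-x**2 - 3*x - 3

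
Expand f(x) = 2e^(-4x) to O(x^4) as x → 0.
2 - 8*x + 16*x**2 - 64*x**3/3 + O(x**4)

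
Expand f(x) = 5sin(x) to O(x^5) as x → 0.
5*x - 5*x**3/6 + O(x**5)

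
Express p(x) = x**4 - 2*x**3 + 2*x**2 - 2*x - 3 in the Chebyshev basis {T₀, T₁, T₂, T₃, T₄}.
(-13/8)T₀ + (-7/2)T₁ + (3/2)T₂ + (-1/2)T₃ + (1/8)T₄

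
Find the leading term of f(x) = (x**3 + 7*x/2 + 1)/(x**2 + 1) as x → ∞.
x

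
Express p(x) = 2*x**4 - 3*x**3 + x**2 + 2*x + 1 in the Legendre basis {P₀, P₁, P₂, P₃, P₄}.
(26/15)P₀ + (1/5)P₁ + (38/21)P₂ + (-6/5)P₃ + (16/35)P₄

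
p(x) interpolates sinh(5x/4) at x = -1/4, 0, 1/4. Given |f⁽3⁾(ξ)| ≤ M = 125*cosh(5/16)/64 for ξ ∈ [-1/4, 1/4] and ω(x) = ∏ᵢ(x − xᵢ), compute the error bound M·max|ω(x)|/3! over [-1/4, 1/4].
125*sqrt(3)*cosh(5/16)/110592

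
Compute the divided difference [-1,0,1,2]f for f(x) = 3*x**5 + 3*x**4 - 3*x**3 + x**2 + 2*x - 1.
18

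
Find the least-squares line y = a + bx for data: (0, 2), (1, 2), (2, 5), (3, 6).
a = 3/2, b = 3/2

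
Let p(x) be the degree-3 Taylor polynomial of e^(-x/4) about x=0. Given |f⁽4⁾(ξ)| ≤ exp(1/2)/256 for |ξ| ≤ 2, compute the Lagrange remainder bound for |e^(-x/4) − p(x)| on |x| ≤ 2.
exp(1/2)/384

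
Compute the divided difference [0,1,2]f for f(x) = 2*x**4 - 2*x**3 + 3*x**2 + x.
11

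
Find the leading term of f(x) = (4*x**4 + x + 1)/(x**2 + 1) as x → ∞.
4*x**2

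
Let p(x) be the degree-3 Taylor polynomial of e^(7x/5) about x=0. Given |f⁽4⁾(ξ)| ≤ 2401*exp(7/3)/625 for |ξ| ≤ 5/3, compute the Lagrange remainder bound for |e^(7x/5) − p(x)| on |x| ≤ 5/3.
2401*exp(7/3)/1944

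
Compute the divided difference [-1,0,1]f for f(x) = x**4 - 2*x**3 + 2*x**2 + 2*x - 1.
3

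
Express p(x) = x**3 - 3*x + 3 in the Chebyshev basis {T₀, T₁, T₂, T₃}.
(3)T₀ + (-9/4)T₁ + (1/4)T₃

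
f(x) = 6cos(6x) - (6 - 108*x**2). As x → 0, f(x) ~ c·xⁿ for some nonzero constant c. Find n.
4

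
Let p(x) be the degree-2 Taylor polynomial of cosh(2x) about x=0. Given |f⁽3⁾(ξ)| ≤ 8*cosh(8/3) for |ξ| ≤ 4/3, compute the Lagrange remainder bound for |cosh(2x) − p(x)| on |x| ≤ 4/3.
256*cosh(8/3)/81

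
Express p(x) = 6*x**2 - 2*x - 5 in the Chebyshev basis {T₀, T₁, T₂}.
(-2)T₀ + (-2)T₁ + (3)T₂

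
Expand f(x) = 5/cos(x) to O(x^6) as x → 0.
5 + 5*x**2/2 + 25*x**4/24 + O(x**6)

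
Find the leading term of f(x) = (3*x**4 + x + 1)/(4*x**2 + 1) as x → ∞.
3*x**2/4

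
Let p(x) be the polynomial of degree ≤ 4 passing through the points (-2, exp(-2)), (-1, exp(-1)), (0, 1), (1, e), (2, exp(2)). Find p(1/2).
(-20*e + 3 + 5*(-exp(2) + 18 + 12*e)*exp(2))*exp(-2)/128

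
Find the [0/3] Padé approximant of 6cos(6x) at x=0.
6/(18*x**2 + 1)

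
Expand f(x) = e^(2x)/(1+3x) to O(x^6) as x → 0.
1 - x + 5*x**2 - 41*x**3/3 + 125*x**4/3 - 1871*x**5/15 + O(x**6)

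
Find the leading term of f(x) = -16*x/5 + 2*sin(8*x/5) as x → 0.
-512*x**3/375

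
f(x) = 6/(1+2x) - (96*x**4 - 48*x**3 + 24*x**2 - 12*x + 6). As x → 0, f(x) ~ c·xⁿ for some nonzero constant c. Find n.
5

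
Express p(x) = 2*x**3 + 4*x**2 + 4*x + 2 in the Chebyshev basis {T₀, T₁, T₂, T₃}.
(4)T₀ + (11/2)T₁ + (2)T₂ + (1/2)T₃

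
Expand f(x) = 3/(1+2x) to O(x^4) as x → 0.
3 - 6*x + 12*x**2 - 24*x**3 + O(x**4)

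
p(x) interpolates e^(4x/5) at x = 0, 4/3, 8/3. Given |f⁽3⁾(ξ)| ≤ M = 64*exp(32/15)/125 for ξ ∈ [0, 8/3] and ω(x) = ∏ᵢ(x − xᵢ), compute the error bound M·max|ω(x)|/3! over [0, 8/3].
4096*sqrt(3)*exp(32/15)/91125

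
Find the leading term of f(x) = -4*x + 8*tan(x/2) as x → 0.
x**3/3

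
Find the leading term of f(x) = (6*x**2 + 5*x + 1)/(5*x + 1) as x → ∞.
6*x/5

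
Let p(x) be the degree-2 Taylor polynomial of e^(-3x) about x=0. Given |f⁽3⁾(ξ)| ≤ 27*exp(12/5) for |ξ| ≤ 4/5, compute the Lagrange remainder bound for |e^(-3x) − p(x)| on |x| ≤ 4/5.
288*exp(12/5)/125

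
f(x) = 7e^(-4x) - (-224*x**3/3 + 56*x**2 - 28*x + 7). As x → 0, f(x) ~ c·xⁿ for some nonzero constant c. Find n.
4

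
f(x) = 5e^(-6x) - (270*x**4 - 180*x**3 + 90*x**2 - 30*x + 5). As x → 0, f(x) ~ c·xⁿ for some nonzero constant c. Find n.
5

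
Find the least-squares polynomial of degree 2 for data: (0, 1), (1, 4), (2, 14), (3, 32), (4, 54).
27/35 + (9/35)x + (23/7)x²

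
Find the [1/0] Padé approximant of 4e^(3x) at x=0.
12*x + 4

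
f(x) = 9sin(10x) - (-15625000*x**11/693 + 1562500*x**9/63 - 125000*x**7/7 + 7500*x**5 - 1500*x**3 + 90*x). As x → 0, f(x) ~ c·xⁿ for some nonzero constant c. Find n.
13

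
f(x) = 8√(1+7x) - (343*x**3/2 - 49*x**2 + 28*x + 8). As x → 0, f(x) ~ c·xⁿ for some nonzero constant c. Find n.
4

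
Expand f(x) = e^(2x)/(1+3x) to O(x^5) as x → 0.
1 - x + 5*x**2 - 41*x**3/3 + 125*x**4/3 + O(x**5)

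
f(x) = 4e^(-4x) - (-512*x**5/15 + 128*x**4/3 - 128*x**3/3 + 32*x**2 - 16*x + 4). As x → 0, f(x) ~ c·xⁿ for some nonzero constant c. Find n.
6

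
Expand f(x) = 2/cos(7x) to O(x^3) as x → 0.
2 + 49*x**2 + O(x**3)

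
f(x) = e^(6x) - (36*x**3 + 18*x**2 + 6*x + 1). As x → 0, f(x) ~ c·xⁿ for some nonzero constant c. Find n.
4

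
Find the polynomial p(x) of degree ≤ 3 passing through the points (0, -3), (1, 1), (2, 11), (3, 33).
x**3 + 3*x - 3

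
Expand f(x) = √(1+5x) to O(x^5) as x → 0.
1 + 5*x/2 - 25*x**2/8 + 125*x**3/16 - 3125*x**4/128 + O(x**5)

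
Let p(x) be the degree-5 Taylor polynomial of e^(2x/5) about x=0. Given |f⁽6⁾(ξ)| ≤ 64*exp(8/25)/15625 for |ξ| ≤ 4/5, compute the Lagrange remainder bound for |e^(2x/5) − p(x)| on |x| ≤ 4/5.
16384*exp(8/25)/10986328125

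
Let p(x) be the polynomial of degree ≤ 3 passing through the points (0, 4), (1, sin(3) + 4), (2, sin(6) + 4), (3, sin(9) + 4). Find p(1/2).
sin(9)/16 - 5*sin(6)/16 + 15*sin(3)/16 + 4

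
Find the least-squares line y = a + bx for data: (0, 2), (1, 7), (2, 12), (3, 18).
a = 9/5, b = 53/10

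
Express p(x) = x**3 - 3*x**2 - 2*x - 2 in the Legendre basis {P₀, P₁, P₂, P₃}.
(-3)P₀ + (-7/5)P₁ + (-2)P₂ + (2/5)P₃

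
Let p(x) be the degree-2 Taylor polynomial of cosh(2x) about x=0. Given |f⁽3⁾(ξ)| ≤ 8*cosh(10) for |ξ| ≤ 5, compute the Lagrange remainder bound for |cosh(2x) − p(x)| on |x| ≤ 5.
500*cosh(10)/3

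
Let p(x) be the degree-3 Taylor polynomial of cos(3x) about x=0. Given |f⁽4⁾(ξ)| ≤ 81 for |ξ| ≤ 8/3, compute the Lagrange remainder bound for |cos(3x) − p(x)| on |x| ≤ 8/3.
512/3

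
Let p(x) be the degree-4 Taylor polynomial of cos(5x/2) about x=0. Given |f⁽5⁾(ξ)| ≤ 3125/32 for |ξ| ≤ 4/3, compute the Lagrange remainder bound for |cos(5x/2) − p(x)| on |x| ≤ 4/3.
2500/729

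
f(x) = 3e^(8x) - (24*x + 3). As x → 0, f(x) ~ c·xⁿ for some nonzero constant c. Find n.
2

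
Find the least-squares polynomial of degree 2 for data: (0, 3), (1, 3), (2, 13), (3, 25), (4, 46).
94/35 + (-62/35)x + (22/7)x²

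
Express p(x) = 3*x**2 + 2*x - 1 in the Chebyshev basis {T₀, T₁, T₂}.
(1/2)T₀ + (2)T₁ + (3/2)T₂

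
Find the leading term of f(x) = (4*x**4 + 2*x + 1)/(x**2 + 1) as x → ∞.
4*x**2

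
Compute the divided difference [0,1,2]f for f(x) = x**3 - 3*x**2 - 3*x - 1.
0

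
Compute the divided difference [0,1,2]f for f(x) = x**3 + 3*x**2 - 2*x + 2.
6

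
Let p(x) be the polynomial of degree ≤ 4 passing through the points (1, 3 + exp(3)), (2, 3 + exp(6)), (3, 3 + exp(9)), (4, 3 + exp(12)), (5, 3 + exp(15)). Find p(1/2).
-45*exp(12)/32 - 105*exp(6)/32 + 3 + 315*exp(3)/128 + 189*exp(9)/64 + 35*exp(15)/128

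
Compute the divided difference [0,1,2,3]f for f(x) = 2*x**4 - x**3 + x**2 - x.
11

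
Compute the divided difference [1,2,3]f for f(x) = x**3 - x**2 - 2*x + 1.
5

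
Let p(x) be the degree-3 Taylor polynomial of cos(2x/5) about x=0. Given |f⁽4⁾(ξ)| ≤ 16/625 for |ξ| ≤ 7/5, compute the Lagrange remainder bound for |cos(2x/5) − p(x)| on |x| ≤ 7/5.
4802/1171875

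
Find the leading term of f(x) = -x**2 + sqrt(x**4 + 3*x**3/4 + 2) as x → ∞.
3*x/8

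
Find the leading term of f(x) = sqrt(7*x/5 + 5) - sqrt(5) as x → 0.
7*sqrt(5)*x/50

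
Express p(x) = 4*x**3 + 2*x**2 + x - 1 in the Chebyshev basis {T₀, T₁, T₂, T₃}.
(4)T₁ + T₂ + T₃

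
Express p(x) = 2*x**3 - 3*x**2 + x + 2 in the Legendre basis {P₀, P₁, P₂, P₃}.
P₀ + (11/5)P₁ + (-2)P₂ + (4/5)P₃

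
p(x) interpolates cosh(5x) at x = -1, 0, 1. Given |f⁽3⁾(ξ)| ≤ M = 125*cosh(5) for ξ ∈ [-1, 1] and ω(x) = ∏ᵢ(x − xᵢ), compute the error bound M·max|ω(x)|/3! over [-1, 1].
125*sqrt(3)*cosh(5)/27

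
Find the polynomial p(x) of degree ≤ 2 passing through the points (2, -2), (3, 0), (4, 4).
x**2 - 3*x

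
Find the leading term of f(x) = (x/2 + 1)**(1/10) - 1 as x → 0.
x/20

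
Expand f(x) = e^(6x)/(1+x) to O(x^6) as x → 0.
1 + 5*x + 13*x**2 + 23*x**3 + 31*x**4 + 169*x**5/5 + O(x**6)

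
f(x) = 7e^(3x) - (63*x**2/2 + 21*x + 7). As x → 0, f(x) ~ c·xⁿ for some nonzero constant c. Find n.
3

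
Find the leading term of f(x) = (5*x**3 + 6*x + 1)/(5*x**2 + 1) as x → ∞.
x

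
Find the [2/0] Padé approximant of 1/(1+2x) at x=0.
4*x**2 - 2*x + 1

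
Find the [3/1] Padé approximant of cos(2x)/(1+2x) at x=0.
(x**3/3 - 7*x**2/3 + x/6 + 1)/(13*x/6 + 1)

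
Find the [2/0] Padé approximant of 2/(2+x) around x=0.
x**2/4 - x/2 + 1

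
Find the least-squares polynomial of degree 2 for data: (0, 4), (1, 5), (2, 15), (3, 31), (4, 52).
25/7 + (-33/35)x + (23/7)x²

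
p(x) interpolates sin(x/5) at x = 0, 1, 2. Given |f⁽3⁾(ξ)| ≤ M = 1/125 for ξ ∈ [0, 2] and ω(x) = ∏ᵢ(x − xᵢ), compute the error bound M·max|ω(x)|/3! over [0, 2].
sqrt(3)/3375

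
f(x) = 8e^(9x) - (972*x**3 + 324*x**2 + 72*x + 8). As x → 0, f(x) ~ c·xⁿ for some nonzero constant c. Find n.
4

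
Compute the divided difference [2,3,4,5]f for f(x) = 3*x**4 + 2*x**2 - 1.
42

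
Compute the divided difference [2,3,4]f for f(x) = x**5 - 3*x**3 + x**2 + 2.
259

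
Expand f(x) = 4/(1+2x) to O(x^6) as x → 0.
4 - 8*x + 16*x**2 - 32*x**3 + 64*x**4 - 128*x**5 + O(x**6)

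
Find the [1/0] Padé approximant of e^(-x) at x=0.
1 - x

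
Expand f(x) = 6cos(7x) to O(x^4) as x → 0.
6 - 147*x**2 + O(x**4)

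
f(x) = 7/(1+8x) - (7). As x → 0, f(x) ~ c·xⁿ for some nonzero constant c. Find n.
1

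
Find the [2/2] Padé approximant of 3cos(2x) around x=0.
(3 - 5*x**2)/(x**2/3 + 1)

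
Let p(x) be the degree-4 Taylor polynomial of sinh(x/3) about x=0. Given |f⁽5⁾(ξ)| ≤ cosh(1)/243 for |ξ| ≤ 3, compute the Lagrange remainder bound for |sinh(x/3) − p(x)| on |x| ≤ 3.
cosh(1)/120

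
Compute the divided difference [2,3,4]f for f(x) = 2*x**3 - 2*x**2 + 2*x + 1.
16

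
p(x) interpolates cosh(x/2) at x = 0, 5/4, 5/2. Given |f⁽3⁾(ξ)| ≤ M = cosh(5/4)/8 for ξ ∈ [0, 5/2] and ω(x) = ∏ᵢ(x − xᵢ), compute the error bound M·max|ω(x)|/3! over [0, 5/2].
125*sqrt(3)*cosh(5/4)/13824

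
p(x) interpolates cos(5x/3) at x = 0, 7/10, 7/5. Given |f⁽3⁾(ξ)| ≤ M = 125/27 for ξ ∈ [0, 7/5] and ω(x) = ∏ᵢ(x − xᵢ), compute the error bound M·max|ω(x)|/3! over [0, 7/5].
343*sqrt(3)/5832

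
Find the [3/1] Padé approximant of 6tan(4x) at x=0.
128*x**3 + 24*x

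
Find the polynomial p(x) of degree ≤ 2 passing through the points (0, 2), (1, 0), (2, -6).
2 - 2*x**2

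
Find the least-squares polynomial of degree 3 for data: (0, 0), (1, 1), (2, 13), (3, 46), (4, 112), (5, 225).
-1/7 + (5/7)x + (-8/7)x² + (2)x³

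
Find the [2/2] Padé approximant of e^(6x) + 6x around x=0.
(15*x**2 + 12*x + 1)/(1 - 3*x**2)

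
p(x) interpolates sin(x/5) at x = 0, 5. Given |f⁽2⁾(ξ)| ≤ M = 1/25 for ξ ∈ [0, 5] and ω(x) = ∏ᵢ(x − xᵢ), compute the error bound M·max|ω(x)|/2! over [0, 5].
1/8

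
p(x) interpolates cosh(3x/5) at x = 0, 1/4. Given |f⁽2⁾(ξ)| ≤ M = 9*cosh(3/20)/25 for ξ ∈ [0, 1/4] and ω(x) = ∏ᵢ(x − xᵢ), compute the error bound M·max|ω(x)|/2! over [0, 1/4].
9*cosh(3/20)/3200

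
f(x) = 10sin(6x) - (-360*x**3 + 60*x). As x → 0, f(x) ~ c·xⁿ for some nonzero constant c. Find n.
5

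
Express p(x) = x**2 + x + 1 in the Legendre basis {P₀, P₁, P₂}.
(4/3)P₀ + P₁ + (2/3)P₂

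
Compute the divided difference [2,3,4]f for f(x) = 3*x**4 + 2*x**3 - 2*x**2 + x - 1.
181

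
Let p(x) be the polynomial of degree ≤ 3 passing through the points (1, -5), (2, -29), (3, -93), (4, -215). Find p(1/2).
-19/8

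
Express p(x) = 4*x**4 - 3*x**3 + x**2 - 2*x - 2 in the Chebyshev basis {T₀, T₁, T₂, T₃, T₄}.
(-17/4)T₁ + (5/2)T₂ + (-3/4)T₃ + (1/2)T₄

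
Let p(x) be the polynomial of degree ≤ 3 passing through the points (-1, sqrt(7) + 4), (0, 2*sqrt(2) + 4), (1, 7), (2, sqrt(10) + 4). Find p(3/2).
-5*sqrt(2)/8 + sqrt(7)/16 + 5*sqrt(10)/16 + 109/16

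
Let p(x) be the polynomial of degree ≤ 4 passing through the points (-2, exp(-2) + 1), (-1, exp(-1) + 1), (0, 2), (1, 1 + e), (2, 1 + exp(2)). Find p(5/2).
(-180*e + 35 + (-420*e + 506 + 315*exp(2))*exp(2))*exp(-2)/128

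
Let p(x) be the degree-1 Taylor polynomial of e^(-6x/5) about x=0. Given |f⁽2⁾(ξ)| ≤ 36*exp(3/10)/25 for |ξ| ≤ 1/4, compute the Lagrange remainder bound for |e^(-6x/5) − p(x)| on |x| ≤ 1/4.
9*exp(3/10)/200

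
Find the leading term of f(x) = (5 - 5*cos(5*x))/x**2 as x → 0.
125/2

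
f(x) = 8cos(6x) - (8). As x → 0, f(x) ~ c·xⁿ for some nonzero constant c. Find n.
2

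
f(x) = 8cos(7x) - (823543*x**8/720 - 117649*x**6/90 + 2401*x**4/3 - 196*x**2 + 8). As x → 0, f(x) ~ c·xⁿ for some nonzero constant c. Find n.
10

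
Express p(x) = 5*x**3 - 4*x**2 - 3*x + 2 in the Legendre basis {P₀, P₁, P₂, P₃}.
(2/3)P₀ + (-8/3)P₂ + (2)P₃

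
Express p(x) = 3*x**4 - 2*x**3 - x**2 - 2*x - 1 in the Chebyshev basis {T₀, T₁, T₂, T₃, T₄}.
(-3/8)T₀ + (-7/2)T₁ + T₂ + (-1/2)T₃ + (3/8)T₄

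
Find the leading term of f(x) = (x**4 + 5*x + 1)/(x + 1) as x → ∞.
x**3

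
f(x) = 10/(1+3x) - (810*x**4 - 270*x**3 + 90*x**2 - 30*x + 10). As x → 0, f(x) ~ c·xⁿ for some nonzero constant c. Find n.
5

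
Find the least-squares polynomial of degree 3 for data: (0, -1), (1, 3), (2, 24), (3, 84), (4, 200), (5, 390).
-5/6 + (29/252)x + (5/84)x² + (28/9)x³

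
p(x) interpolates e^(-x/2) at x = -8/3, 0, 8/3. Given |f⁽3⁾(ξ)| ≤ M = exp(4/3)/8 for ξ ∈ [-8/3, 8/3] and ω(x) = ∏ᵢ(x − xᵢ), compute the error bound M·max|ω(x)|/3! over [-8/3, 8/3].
64*sqrt(3)*exp(4/3)/729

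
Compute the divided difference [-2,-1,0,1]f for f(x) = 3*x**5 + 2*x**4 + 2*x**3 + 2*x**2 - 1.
13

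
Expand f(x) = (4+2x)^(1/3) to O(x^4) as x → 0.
2**(2/3) + 2**(2/3)*x/6 - 2**(2/3)*x**2/36 + 5*2**(2/3)*x**3/648 + O(x**4)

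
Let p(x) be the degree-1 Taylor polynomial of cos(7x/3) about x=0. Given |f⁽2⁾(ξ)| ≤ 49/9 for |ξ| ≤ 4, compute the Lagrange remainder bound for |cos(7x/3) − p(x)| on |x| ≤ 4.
392/9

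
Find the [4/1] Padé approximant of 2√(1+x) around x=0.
(3*x**4/320 - x**3/20 + 9*x**2/20 + 12*x/5 + 2)/(7*x/10 + 1)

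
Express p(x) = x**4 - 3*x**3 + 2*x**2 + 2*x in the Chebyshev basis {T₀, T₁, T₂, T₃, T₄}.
(11/8)T₀ + (-1/4)T₁ + (3/2)T₂ + (-3/4)T₃ + (1/8)T₄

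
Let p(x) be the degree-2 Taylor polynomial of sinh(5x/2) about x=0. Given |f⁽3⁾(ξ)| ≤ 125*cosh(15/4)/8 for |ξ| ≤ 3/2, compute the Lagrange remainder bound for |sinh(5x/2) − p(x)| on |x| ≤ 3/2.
1125*cosh(15/4)/128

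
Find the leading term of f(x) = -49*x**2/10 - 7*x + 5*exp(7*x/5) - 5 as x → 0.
343*x**3/150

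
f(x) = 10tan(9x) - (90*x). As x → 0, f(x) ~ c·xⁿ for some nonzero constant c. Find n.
3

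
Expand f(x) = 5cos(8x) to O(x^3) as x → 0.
5 - 160*x**2 + O(x**3)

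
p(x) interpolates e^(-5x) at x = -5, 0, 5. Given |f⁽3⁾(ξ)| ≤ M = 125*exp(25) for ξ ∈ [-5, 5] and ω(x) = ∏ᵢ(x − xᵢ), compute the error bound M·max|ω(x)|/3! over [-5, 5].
15625*sqrt(3)*exp(25)/27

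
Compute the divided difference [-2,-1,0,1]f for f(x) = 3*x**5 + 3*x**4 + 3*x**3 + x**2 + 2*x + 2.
12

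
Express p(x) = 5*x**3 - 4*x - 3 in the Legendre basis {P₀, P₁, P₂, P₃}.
(-3)P₀ - P₁ + (2)P₃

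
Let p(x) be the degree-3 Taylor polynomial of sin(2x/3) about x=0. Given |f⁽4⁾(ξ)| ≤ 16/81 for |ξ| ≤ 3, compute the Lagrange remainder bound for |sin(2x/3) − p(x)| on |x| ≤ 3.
2/3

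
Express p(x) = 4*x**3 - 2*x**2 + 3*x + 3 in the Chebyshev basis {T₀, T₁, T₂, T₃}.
(2)T₀ + (6)T₁ - T₂ + T₃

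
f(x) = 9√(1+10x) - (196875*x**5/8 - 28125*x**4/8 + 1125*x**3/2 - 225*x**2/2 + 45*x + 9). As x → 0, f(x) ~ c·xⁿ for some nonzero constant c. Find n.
6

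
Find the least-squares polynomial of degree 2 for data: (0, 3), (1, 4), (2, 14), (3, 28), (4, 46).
17/7 + (1/7)x + (19/7)x²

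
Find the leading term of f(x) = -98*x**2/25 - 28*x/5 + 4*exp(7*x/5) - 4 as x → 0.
686*x**3/375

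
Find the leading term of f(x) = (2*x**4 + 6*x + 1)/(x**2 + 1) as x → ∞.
2*x**2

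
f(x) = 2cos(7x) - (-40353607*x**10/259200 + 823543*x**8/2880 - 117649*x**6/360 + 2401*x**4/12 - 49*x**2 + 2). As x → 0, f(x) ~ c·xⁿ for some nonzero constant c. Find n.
12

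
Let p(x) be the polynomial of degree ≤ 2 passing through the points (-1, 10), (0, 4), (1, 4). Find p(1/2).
13/4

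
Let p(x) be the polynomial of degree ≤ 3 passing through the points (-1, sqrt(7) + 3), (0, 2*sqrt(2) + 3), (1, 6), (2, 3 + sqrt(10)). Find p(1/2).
-sqrt(10)/16 - sqrt(7)/16 + 9*sqrt(2)/8 + 75/16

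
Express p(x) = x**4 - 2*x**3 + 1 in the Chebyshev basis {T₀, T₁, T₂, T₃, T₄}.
(11/8)T₀ + (-3/2)T₁ + (1/2)T₂ + (-1/2)T₃ + (1/8)T₄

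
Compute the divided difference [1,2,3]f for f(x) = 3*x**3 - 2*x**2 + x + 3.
16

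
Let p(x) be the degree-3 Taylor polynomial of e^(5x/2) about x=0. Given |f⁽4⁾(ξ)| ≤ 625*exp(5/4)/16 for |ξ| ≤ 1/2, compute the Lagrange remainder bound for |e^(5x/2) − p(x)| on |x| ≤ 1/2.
625*exp(5/4)/6144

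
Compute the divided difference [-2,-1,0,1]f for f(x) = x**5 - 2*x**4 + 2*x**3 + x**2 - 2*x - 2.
11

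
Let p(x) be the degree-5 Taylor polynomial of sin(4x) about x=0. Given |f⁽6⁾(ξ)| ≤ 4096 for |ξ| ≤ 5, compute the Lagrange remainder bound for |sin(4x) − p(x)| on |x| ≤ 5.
800000/9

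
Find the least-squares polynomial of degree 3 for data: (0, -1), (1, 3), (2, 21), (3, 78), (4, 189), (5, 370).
-40/63 + (-82/189)x + (-31/252)x² + (325/108)x³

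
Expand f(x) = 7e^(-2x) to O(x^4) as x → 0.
7 - 14*x + 14*x**2 - 28*x**3/3 + O(x**4)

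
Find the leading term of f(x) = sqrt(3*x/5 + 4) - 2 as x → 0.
3*x/20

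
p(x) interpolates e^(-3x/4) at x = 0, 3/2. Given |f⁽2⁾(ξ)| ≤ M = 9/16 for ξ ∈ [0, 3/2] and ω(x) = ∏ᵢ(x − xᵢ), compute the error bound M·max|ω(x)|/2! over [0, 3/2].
81/512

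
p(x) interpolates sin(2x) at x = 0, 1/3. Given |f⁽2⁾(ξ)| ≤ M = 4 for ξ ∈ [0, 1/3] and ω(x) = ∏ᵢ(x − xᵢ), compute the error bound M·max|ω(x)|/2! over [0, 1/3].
1/18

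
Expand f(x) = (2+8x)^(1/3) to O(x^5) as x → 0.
2**(1/3) + 4*2**(1/3)*x/3 - 16*2**(1/3)*x**2/9 + 320*2**(1/3)*x**3/81 - 2560*2**(1/3)*x**4/243 + O(x**5)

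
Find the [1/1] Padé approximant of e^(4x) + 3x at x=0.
(41*x/7 + 1)/(1 - 8*x/7)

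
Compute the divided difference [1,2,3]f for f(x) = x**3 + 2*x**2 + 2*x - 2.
8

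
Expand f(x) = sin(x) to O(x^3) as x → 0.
x + O(x**3)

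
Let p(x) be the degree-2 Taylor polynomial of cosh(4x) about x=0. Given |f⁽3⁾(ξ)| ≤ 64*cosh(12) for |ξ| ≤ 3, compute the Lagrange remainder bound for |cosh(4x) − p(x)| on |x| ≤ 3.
288*cosh(12)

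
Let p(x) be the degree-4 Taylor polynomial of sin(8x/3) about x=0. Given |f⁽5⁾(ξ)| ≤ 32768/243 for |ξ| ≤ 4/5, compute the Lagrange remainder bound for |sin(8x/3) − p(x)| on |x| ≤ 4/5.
4194304/11390625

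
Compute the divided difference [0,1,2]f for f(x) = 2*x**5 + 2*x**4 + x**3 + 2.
47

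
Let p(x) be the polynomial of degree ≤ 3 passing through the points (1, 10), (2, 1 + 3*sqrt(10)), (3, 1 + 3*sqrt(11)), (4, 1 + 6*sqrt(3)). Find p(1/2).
-105*sqrt(10)/16 - 15*sqrt(3)/8 + 63*sqrt(11)/16 + 331/16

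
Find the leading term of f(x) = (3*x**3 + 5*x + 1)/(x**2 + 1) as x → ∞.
3*x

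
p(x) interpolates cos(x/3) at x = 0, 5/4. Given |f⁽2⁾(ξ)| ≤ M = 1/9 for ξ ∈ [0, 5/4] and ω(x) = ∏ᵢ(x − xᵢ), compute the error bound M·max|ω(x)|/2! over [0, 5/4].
25/1152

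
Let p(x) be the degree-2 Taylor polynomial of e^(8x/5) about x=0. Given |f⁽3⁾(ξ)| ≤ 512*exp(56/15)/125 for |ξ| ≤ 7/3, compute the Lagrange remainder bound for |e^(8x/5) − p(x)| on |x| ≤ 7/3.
87808*exp(56/15)/10125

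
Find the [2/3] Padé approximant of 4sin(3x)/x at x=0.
(12 - 63*x**2/5)/(9*x**2/20 + 1)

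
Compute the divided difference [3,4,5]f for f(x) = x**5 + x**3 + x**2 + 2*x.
673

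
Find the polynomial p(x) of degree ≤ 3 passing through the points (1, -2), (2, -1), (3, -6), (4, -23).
-x**3 + 3*x**2 - x - 3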